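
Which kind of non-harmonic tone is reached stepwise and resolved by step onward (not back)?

Approach: by step. Departure: by step, continuing in the same direction.
Stepwise on both sides with no change of direction means the note fills in the space between two different chord tones — a passing tone. (Had it turned back to its starting note it would be a neighbor tone instead.)

Passing tone.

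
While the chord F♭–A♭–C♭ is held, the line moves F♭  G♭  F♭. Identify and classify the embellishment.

The harmony at that moment is F♭ major triad (F♭, A♭, C♭); G♭ is not a chord tone.
It is approached by step up from F♭ and left by step down to F♭.
Step away and step back to the same note — a neighbor tone (upper neighbor).

G♭ is a neighbor tone.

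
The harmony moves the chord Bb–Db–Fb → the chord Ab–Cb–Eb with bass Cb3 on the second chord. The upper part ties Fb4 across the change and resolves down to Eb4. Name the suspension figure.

At the second chord the bass is Cb3. The suspended Fb4 lies a fourth above the bass; after resolving down by step to Eb4, the interval above the bass becomes a third.
Suspension figures are named by those two intervals: 4–3.

4–3 suspension.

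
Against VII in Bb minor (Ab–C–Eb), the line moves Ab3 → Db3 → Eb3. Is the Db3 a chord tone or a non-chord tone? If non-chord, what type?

Non-chord tone — an appoggiatura.

The harmony at that moment is Ab major triad (Ab, C, Eb); Db3 is not a chord tone.
It is approached by leap down from Ab3 and left by step up to Eb3.
Leap in, step out — an appoggiatura.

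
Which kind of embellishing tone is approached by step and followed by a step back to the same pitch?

Approach: by step. Departure: by step in the opposite direction, back to the starting pitch.
Stepwise on both sides but reversing to return to the same chord tone — a neighbor tone. (Had it continued onward in the same direction it would be a passing tone instead.)

Neighbor tone.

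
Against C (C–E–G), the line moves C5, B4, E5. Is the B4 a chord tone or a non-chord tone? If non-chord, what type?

The harmony at that moment is C major triad (C, E, G); B4 is not a chord tone.
It is approached by step down from C5 and left by leap up to E5.
Step in, leap out — an escape tone.

Non-chord tone — an escape tone.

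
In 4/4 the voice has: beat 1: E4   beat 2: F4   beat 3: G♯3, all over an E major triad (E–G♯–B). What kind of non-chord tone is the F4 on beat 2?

Escape tone.

The harmony at that moment is E major triad (E, G♯, B); F4 is not a chord tone.
It is approached by step up from E4 and left by leap down to G♯3.
Step in, leap out, on a weak beat — an escape tone.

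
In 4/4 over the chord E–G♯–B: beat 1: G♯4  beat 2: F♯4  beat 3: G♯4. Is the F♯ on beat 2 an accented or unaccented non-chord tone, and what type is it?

Unaccented neighbor tone.

The harmony at that moment is E major triad (E, G♯, B); F♯4 is not a chord tone.
It is approached by step down from G♯4 and left by step up to G♯4.
Step away and step back to the same note — a neighbor tone (lower neighbor).
It falls on a weak beat, so it is unaccented.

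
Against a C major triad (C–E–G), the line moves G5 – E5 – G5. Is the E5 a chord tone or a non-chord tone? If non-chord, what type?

C major triad contains C, E, G; E is the third, so it is a chord tone.

Chord tone (the third of C major triad).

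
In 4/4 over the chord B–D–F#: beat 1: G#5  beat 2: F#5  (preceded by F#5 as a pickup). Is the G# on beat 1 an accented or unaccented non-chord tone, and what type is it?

Accented neighbor tone.

The harmony at that moment is B minor triad (B, D, F#); G#5 is not a chord tone.
It is approached by step up from F#5 and left by step down to F#5.
Step away and step back to the same note — a neighbor tone (upper neighbor).
It falls on the downbeat, so it is accented.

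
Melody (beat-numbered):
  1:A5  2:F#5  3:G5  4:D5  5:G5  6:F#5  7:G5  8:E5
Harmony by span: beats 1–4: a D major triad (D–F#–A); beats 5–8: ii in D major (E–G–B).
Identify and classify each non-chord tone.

G5 (beat 3) — escape tone; F#5 (beat 6) — neighbor tone.

The harmony at that moment is D major triad (D, F#, A); G5 is not a chord tone.
It is approached by step up from F#5 and left by leap down to D5.
Step in, leap out — an escape tone.
The harmony at that moment is E minor triad (E, G, B); F#5 is not a chord tone.
It is approached by step down from G5 and left by step up to G5.
Step away and step back to the same note — a neighbor tone (lower neighbor).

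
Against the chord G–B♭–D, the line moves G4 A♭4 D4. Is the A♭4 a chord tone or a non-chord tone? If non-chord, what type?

Non-chord tone — an escape tone.

The harmony at that moment is G minor triad (G, B♭, D); A♭4 is not a chord tone.
It is approached by step up from G4 and left by leap down to D4.
Step in, leap out — an escape tone.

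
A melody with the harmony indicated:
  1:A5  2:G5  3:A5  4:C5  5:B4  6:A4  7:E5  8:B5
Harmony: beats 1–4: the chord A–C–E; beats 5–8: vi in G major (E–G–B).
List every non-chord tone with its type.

G5 (beat 2) — neighbor tone; A4 (beat 6) — escape tone.

The harmony at that moment is A minor triad (A, C, E); G5 is not a chord tone.
It is approached by step down from A5 and left by step up to A5.
Step away and step back to the same note — a neighbor tone (lower neighbor).
The harmony at that moment is E minor triad (E, G, B); A4 is not a chord tone.
It is approached by step down from B4 and left by leap up to E5.
Step in, leap out — an escape tone.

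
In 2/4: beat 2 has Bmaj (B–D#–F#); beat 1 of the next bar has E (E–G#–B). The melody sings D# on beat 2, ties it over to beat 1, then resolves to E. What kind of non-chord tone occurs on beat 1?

Retardation.

The harmony at that moment is E major triad (E, G#, B); D# is not a chord tone.
It is held over (the same pitch as the preceding D#) and left by step up to E.
Held over from the previous chord and resolving up by step — a retardation.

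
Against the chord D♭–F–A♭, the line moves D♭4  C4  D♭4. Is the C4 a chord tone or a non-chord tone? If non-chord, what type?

Non-chord tone — a neighbor tone.

The harmony at that moment is D♭ major triad (D♭, F, A♭); C4 is not a chord tone.
It is approached by step down from D♭4 and left by step up to D♭4.
Step away and step back to the same note — a neighbor tone (lower neighbor).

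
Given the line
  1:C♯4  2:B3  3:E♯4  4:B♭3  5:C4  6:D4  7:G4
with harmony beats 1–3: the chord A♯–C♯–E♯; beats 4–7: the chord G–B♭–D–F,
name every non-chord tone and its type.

The harmony at that moment is A♯ minor triad (A♯, C♯, E♯); B3 is not a chord tone.
It is approached by step down from C♯4 and left by leap up to E♯4.
Step in, leap out — an escape tone.
The harmony at that moment is G minor seventh chord (G, B♭, D, F); C4 is not a chord tone.
It is approached by step up from B♭3 and left by step up to D4.
Step in, step out in the same direction — a passing tone.

B3 (beat 2) — escape tone; C4 (beat 5) — passing tone.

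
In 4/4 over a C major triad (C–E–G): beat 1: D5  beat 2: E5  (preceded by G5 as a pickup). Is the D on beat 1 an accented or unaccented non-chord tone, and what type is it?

The harmony at that moment is C major triad (C, E, G); D5 is not a chord tone.
It is approached by leap down from G5 and left by step up to E5.
Leap in, step out — an appoggiatura.
It falls on the downbeat, so it is accented.

Accented appoggiatura.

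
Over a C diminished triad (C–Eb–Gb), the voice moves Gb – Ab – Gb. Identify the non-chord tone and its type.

The harmony at that moment is C diminished triad (C, Eb, Gb); Ab is not a chord tone.
It is approached by step up from Gb and left by step down to Gb.
Step away and step back to the same note — a neighbor tone (upper neighbor).

Ab is a neighbor tone.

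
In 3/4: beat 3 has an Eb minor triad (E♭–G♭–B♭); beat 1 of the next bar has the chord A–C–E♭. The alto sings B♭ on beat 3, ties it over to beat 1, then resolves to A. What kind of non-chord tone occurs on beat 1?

The harmony at that moment is A diminished triad (A, C, E♭); B♭ is not a chord tone.
It is held over (the same pitch as the preceding B♭) and left by step down to A.
Held over from the previous chord and resolving down by step — a suspension.

Suspension.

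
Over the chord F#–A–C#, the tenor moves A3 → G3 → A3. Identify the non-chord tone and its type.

G3 is a neighbor tone.

The harmony at that moment is F# minor triad (F#, A, C#); G3 is not a chord tone.
It is approached by step down from A3 and left by step up to A3.
Step away and step back to the same note — a neighbor tone (lower neighbor).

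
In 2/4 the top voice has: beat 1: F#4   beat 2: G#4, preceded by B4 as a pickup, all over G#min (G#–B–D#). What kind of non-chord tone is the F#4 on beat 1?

The harmony at that moment is G# minor triad (G#, B, D#); F#4 is not a chord tone.
It is approached by leap down from B4 and left by step up to G#4.
Leap in, step out, metrically accented — an appoggiatura.

Appoggiatura.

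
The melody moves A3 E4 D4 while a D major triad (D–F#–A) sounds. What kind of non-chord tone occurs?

The harmony at that moment is D major triad (D, F#, A); E4 is not a chord tone.
It is approached by leap up from A3 and left by step down to D4.
Leap in, step out — an appoggiatura.

E4 is an appoggiatura.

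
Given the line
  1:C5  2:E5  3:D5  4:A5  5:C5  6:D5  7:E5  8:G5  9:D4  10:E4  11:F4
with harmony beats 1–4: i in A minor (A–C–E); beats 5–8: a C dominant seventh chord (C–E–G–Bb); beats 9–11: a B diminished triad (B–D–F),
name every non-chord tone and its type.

D5 (beat 3) — escape tone; D5 (beat 6) — passing tone; E4 (beat 10) — passing tone.

The harmony at that moment is A minor triad (A, C, E); D5 is not a chord tone.
It is approached by step down from E5 and left by leap up to A5.
Step in, leap out — an escape tone.
The harmony at that moment is C dominant seventh chord (C, E, G, Bb); D5 is not a chord tone.
It is approached by step up from C5 and left by step up to E5.
Step in, step out in the same direction — a passing tone.
The harmony at that moment is B diminished triad (B, D, F); E4 is not a chord tone.
It is approached by step up from D4 and left by step up to F4.
Step in, step out in the same direction — a passing tone.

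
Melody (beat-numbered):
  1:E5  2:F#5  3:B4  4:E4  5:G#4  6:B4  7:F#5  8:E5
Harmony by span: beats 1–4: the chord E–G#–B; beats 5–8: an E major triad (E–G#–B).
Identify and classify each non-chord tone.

F#5 (beat 2) — escape tone; F#5 (beat 7) — appoggiatura.

The harmony at that moment is E major triad (E, G#, B); F#5 is not a chord tone.
It is approached by step up from E5 and left by leap down to B4.
Step in, leap out — an escape tone.
The harmony at that moment is E major triad (E, G#, B); F#5 is not a chord tone.
It is approached by leap up from B4 and left by step down to E5.
Leap in, step out — an appoggiatura.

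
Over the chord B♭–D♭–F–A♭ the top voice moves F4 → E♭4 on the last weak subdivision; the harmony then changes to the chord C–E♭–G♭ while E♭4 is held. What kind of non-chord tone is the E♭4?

The harmony at that moment is B♭ minor seventh chord (B♭, D♭, F, A♭); E♭4 is not a chord tone.
It is approached by step down from F4 and then sustained as the same pitch into the next harmony.
Arriving early and becoming a chord tone when the harmony changes — an anticipation.

E♭4 is an anticipation.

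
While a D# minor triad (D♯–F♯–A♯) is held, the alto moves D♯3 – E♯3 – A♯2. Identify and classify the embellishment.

E♯3 is an escape tone.

The harmony at that moment is D♯ minor triad (D♯, F♯, A♯); E♯3 is not a chord tone.
It is approached by step up from D♯3 and left by leap down to A♯2.
Step in, leap out — an escape tone.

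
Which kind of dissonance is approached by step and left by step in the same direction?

Approach: by step. Departure: by step, continuing in the same direction.
Stepwise on both sides with no change of direction means the note fills in the space between two different chord tones — a passing tone. (Had it turned back to its starting note it would be a neighbor tone instead.)

Passing tone.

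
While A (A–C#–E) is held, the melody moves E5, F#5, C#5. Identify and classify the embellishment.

The harmony at that moment is A major triad (A, C#, E); F#5 is not a chord tone.
It is approached by step up from E5 and left by leap down to C#5.
Step in, leap out — an escape tone.

F#5 is an escape tone.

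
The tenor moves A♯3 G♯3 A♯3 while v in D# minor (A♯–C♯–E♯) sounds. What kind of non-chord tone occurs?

The harmony at that moment is A♯ minor triad (A♯, C♯, E♯); G♯3 is not a chord tone.
It is approached by step down from A♯3 and left by step up to A♯3.
Step away and step back to the same note — a neighbor tone (lower neighbor).

G♯3 is a neighbor tone.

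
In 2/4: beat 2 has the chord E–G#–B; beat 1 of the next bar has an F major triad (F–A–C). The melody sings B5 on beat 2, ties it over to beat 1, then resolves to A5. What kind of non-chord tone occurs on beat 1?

Suspension.

The harmony at that moment is F major triad (F, A, C); B5 is not a chord tone.
It is held over (the same pitch as the preceding B5) and left by step down to A5.
Held over from the previous chord and resolving down by step — a suspension.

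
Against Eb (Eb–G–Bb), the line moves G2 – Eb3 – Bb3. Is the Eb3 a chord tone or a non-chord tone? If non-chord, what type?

Chord tone (the root of Eb major triad).

Eb major triad contains Eb, G, Bb; Eb is the root, so it is a chord tone.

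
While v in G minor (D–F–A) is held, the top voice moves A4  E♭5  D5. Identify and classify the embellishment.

E♭5 is an appoggiatura.

The harmony at that moment is D minor triad (D, F, A); E♭5 is not a chord tone.
It is approached by leap up from A4 and left by step down to D5.
Leap in, step out — an appoggiatura.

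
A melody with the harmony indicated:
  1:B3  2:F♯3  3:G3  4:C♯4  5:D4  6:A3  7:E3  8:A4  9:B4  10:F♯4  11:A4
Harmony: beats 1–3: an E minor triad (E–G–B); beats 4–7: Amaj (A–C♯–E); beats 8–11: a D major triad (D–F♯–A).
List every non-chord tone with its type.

F♯3 (beat 2) — appoggiatura; D4 (beat 5) — escape tone; B4 (beat 9) — escape tone.

The harmony at that moment is E minor triad (E, G, B); F♯3 is not a chord tone.
It is approached by leap down from B3 and left by step up to G3.
Leap in, step out — an appoggiatura.
The harmony at that moment is A major triad (A, C♯, E); D4 is not a chord tone.
It is approached by step up from C♯4 and left by leap down to A3.
Step in, leap out — an escape tone.
The harmony at that moment is D major triad (D, F♯, A); B4 is not a chord tone.
It is approached by step up from A4 and left by leap down to F♯4.
Step in, leap out — an escape tone.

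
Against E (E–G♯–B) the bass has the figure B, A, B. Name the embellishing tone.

The harmony at that moment is E major triad (E, G♯, B); A is not a chord tone.
It is approached by step down from B and left by step up to B.
Step away and step back to the same note — a neighbor tone (lower neighbor).

A is a neighbor tone.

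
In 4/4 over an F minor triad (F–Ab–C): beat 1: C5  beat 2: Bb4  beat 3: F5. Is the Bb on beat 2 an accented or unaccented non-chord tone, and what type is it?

The harmony at that moment is F minor triad (F, Ab, C); Bb4 is not a chord tone.
It is approached by step down from C5 and left by leap up to F5.
Step in, leap out — an escape tone.
It falls on a weak beat, so it is unaccented.

Unaccented escape tone.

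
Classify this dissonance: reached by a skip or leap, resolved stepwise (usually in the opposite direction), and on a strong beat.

Appoggiatura.

Approach: by leap. Departure: by step. Metric position: strong.
Leap in, step out, in a metrically strong position — an appoggiatura. (It is the mirror image of the escape tone, which steps in and leaps out from a weak position.)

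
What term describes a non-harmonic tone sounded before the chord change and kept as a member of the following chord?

Anticipation.

Approach: ahead of the chord change (typically by step), so it is dissonant against the current harmony. Departure: none — the same pitch is restated or held and is a chord tone of the new harmony.
Dissonant first, consonant once the harmony catches up: the note simply arrives early — an anticipation. (The reverse timing, consonant first and dissonant after the change, would be a suspension or retardation.)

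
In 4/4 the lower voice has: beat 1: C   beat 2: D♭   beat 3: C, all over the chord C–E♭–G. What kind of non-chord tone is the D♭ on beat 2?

The harmony at that moment is C minor triad (C, E♭, G); D♭ is not a chord tone.
It is approached by step up from C and left by step down to C.
Step away and step back to the same note — a neighbor tone (upper neighbor).

Upper neighbor tone.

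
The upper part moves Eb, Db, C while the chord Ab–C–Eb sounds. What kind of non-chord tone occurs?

Db is a passing tone.

The harmony at that moment is Ab major triad (Ab, C, Eb); Db is not a chord tone.
It is approached by step down from Eb and left by step down to C.
Step in, step out in the same direction — a passing tone.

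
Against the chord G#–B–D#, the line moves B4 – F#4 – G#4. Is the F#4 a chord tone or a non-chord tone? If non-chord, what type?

Non-chord tone — an appoggiatura.

The harmony at that moment is G# minor triad (G#, B, D#); F#4 is not a chord tone.
It is approached by leap down from B4 and left by step up to G#4.
Leap in, step out — an appoggiatura.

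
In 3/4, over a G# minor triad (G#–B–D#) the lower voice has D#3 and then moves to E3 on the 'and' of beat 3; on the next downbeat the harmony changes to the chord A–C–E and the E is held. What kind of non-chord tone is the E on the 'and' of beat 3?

Anticipation.

The harmony at that moment is G# minor triad (G#, B, D#); E3 is not a chord tone.
It is approached by step up from D#3 and then sustained as the same pitch into the next harmony.
Arriving early and becoming a chord tone when the harmony changes — an anticipation.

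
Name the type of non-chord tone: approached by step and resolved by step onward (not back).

Approach: by step. Departure: by step, continuing in the same direction.
Stepwise on both sides with no change of direction means the note fills in the space between two different chord tones — a passing tone. (Had it turned back to its starting note it would be a neighbor tone instead.)

Passing tone.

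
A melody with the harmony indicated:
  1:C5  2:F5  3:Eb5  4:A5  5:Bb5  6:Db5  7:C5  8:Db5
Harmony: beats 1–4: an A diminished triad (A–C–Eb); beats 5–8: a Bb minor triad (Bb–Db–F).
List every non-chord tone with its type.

The harmony at that moment is A diminished triad (A, C, Eb); F5 is not a chord tone.
It is approached by leap up from C5 and left by step down to Eb5.
Leap in, step out — an appoggiatura.
The harmony at that moment is Bb minor triad (Bb, Db, F); C5 is not a chord tone.
It is approached by step down from Db5 and left by step up to Db5.
Step away and step back to the same note — a neighbor tone (lower neighbor).

F5 (beat 2) — appoggiatura; C5 (beat 7) — neighbor tone.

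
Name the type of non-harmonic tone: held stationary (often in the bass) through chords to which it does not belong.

Approach: none. Departure: none — a single pitch is sustained while the chords change around it, passing through harmonies that do not contain it.
No melodic motion at all; the dissonance is created entirely by the moving harmonies against the stationary note — a pedal tone (pedal point).

Pedal tone.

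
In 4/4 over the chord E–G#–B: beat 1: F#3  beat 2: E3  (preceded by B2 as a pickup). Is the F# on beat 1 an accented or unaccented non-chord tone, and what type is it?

The harmony at that moment is E major triad (E, G#, B); F#3 is not a chord tone.
It is approached by leap up from B2 and left by step down to E3.
Leap in, step out — an appoggiatura.
It falls on the downbeat, so it is accented.

Accented appoggiatura.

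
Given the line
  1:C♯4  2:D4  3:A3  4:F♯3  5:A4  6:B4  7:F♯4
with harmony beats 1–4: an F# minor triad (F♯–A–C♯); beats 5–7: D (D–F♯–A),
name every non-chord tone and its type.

D4 (beat 2) — escape tone; B4 (beat 6) — escape tone.

The harmony at that moment is F♯ minor triad (F♯, A, C♯); D4 is not a chord tone.
It is approached by step up from C♯4 and left by leap down to A3.
Step in, leap out — an escape tone.
The harmony at that moment is D major triad (D, F♯, A); B4 is not a chord tone.
It is approached by step up from A4 and left by leap down to F♯4.
Step in, leap out — an escape tone.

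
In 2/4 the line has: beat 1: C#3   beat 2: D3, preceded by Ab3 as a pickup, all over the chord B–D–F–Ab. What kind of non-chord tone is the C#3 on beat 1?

The harmony at that moment is B diminished seventh chord (B, D, F, Ab); C#3 is not a chord tone.
It is approached by leap down from Ab3 and left by step up to D3.
Leap in, step out, metrically accented — an appoggiatura.

Appoggiatura.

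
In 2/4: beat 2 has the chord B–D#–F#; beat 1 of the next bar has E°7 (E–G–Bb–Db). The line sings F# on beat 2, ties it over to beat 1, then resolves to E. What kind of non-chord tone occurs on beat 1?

Suspension.

The harmony at that moment is E diminished seventh chord (E, G, Bb, Db); F# is not a chord tone.
It is held over (the same pitch as the preceding F#) and left by step down to E.
Held over from the previous chord and resolving down by step — a suspension.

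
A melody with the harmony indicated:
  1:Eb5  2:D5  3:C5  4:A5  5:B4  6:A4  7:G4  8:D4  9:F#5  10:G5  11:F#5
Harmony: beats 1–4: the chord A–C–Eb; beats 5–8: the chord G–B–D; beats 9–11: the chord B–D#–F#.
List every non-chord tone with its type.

D5 (beat 2) — passing tone; A4 (beat 6) — passing tone; G5 (beat 10) — neighbor tone.

The harmony at that moment is A diminished triad (A, C, Eb); D5 is not a chord tone.
It is approached by step down from Eb5 and left by step down to C5.
Step in, step out in the same direction — a passing tone.
The harmony at that moment is G major triad (G, B, D); A4 is not a chord tone.
It is approached by step down from B4 and left by step down to G4.
Step in, step out in the same direction — a passing tone.
The harmony at that moment is B major triad (B, D#, F#); G5 is not a chord tone.
It is approached by step up from F#5 and left by step down to F#5.
Step away and step back to the same note — a neighbor tone (upper neighbor).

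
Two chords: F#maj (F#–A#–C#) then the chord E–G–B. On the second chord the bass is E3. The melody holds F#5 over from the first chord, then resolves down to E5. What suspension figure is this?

9–8 suspension.

At the second chord the bass is E3. The suspended F#5 lies a ninth above the bass; after resolving down by step to E5, the interval above the bass becomes an octave.
Suspension figures are named by those two intervals: 9–8.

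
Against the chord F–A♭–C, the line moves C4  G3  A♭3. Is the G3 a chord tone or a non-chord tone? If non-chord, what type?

Non-chord tone — an appoggiatura.

The harmony at that moment is F minor triad (F, A♭, C); G3 is not a chord tone.
It is approached by leap down from C4 and left by step up to A♭3.
Leap in, step out — an appoggiatura.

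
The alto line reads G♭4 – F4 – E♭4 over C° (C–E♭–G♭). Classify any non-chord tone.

The harmony at that moment is C diminished triad (C, E♭, G♭); F4 is not a chord tone.
It is approached by step down from G♭4 and left by step down to E♭4.
Step in, step out in the same direction — a passing tone.

F4 is a passing tone.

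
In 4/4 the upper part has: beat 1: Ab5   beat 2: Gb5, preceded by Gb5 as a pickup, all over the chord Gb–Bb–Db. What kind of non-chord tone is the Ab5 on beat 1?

Upper neighbor tone.

The harmony at that moment is Gb major triad (Gb, Bb, Db); Ab5 is not a chord tone.
It is approached by step up from Gb5 and left by step down to Gb5.
Step away and step back to the same note — a neighbor tone (upper neighbor).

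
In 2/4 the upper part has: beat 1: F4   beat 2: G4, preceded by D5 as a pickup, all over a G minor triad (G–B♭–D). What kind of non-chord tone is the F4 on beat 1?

Appoggiatura.

The harmony at that moment is G minor triad (G, B♭, D); F4 is not a chord tone.
It is approached by leap down from D5 and left by step up to G4.
Leap in, step out, metrically accented — an appoggiatura.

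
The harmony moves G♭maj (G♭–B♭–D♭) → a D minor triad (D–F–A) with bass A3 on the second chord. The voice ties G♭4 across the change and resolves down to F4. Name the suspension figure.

7–6 suspension.

At the second chord the bass is A3. The suspended G♭4 lies a seventh above the bass; after resolving down by step to F4, the interval above the bass becomes a sixth.
Suspension figures are named by those two intervals: 7–6.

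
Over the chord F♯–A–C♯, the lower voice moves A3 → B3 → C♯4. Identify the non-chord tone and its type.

The harmony at that moment is F♯ minor triad (F♯, A, C♯); B3 is not a chord tone.
It is approached by step up from A3 and left by step up to C♯4.
Step in, step out in the same direction — a passing tone.

B3 is a passing tone.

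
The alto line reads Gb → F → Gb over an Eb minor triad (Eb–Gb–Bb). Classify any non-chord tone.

The harmony at that moment is Eb minor triad (Eb, Gb, Bb); F is not a chord tone.
It is approached by step down from Gb and left by step up to Gb.
Step away and step back to the same note — a neighbor tone (lower neighbor).

F is a neighbor tone.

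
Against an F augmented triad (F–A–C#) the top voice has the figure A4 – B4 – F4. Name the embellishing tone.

The harmony at that moment is F augmented triad (F, A, C#); B4 is not a chord tone.
It is approached by step up from A4 and left by leap down to F4.
Step in, leap out — an escape tone.

B4 is an escape tone.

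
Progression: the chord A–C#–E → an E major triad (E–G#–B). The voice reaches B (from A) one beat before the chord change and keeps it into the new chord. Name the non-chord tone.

B is an anticipation.

The harmony at that moment is A major triad (A, C#, E); B is not a chord tone.
It is approached by step up from A and then sustained as the same pitch into the next harmony.
Arriving early and becoming a chord tone when the harmony changes — an anticipation.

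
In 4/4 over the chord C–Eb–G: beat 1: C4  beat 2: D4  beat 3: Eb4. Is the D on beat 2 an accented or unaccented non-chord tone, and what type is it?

Unaccented passing tone.

The harmony at that moment is C minor triad (C, Eb, G); D4 is not a chord tone.
It is approached by step up from C4 and left by step up to Eb4.
Step in, step out in the same direction — a passing tone.
It falls on a weak beat, so it is unaccented.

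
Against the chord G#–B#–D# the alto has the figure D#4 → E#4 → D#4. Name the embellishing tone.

E#4 is a neighbor tone.

The harmony at that moment is G# major triad (G#, B#, D#); E#4 is not a chord tone.
It is approached by step up from D#4 and left by step down to D#4.
Step away and step back to the same note — a neighbor tone (upper neighbor).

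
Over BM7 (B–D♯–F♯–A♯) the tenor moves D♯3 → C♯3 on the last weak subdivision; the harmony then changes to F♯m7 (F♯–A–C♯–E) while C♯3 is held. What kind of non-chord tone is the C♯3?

C♯3 is an anticipation.

The harmony at that moment is B major seventh chord (B, D♯, F♯, A♯); C♯3 is not a chord tone.
It is approached by step down from D♯3 and then sustained as the same pitch into the next harmony.
Arriving early and becoming a chord tone when the harmony changes — an anticipation.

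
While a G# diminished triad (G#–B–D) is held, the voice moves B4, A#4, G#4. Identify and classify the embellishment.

A#4 is a passing tone.

The harmony at that moment is G# diminished triad (G#, B, D); A#4 is not a chord tone.
It is approached by step down from B4 and left by step down to G#4.
Step in, step out in the same direction — a passing tone.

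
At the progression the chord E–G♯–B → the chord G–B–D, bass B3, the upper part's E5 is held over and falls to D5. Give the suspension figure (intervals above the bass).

At the second chord the bass is B3. The suspended E5 lies a fourth above the bass; after resolving down by step to D5, the interval above the bass becomes a third.
Suspension figures are named by those two intervals: 4–3.

4–3 suspension.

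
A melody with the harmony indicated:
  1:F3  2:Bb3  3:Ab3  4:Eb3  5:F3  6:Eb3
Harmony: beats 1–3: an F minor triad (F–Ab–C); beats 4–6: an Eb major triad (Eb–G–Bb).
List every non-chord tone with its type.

Bb3 (beat 2) — appoggiatura; F3 (beat 5) — neighbor tone.

The harmony at that moment is F minor triad (F, Ab, C); Bb3 is not a chord tone.
It is approached by leap up from F3 and left by step down to Ab3.
Leap in, step out — an appoggiatura.
The harmony at that moment is Eb major triad (Eb, G, Bb); F3 is not a chord tone.
It is approached by step up from Eb3 and left by step down to Eb3.
Step away and step back to the same note — a neighbor tone (upper neighbor).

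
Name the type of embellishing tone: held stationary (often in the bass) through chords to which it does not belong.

Approach: none. Departure: none — a single pitch is sustained while the chords change around it, passing through harmonies that do not contain it.
No melodic motion at all; the dissonance is created entirely by the moving harmonies against the stationary note — a pedal tone (pedal point).

Pedal tone.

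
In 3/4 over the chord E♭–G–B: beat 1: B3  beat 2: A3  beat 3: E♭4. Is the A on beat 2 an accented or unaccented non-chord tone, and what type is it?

The harmony at that moment is E♭ augmented triad (E♭, G, B); A3 is not a chord tone.
It is approached by step down from B3 and left by leap up to E♭4.
Step in, leap out — an escape tone.
It falls on a weak beat, so it is unaccented.

Unaccented escape tone.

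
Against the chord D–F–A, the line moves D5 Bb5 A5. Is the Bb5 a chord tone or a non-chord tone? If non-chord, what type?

The harmony at that moment is D minor triad (D, F, A); Bb5 is not a chord tone.
It is approached by leap up from D5 and left by step down to A5.
Leap in, step out — an appoggiatura.

Non-chord tone — an appoggiatura.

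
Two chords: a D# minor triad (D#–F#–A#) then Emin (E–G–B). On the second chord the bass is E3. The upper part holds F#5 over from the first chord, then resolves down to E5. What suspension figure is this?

9–8 suspension.

At the second chord the bass is E3. The suspended F#5 lies a ninth above the bass; after resolving down by step to E5, the interval above the bass becomes an octave.
Suspension figures are named by those two intervals: 9–8.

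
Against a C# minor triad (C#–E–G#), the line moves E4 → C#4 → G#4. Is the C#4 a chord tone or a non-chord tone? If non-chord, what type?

C# minor triad contains C#, E, G#; C# is the root, so it is a chord tone.

Chord tone (the root of C# minor triad).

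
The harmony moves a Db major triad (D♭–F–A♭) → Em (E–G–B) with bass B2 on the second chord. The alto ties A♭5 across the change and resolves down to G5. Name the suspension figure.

At the second chord the bass is B2. The suspended A♭5 lies a seventh above the bass; after resolving down by step to G5, the interval above the bass becomes a sixth.
Suspension figures are named by those two intervals: 7–6.

7–6 suspension.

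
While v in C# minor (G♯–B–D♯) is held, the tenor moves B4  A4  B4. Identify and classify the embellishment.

The harmony at that moment is G♯ minor triad (G♯, B, D♯); A4 is not a chord tone.
It is approached by step down from B4 and left by step up to B4.
Step away and step back to the same note — a neighbor tone (lower neighbor).

A4 is a neighbor tone.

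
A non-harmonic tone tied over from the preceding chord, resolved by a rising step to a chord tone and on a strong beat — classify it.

Approach: by preparation — the pitch is first a chord tone, then held (tied or repeated) while the harmony changes under it. Departure: up by step. Metric position: strong.
A prepared dissonance that resolves upward by step — a retardation. (The same figure resolving downward would be a suspension.)

Retardation.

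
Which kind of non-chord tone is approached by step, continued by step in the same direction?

Approach: by step. Departure: by step, continuing in the same direction.
Stepwise on both sides with no change of direction means the note fills in the space between two different chord tones — a passing tone. (Had it turned back to its starting note it would be a neighbor tone instead.)

Passing tone.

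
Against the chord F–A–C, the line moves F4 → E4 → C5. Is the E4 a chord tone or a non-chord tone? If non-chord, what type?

Non-chord tone — an escape tone.

The harmony at that moment is F major triad (F, A, C); E4 is not a chord tone.
It is approached by step down from F4 and left by leap up to C5.
Step in, leap out — an escape tone.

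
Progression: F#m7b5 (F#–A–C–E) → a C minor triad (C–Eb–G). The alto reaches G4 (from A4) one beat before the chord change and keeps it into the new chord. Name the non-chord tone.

G4 is an anticipation.

The harmony at that moment is F# half-diminished seventh chord (F#, A, C, E); G4 is not a chord tone.
It is approached by step down from A4 and then sustained as the same pitch into the next harmony.
Arriving early and becoming a chord tone when the harmony changes — an anticipation.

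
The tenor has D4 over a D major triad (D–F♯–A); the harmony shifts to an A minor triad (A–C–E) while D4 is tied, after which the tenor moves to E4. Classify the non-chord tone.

D4 is a retardation.

The harmony at that moment is A minor triad (A, C, E); D4 is not a chord tone.
It is held over (the same pitch as the preceding D4) and left by step up to E4.
Held over from the previous chord and resolving up by step — a retardation.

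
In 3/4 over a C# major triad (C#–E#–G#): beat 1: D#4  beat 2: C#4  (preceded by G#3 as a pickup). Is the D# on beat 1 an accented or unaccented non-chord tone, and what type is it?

Accented appoggiatura.

The harmony at that moment is C# major triad (C#, E#, G#); D#4 is not a chord tone.
It is approached by leap up from G#3 and left by step down to C#4.
Leap in, step out — an appoggiatura.
It falls on the downbeat, so it is accented.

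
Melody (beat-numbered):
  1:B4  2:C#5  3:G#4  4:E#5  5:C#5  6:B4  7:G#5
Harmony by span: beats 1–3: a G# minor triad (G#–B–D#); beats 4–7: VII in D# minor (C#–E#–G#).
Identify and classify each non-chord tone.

The harmony at that moment is G# minor triad (G#, B, D#); C#5 is not a chord tone.
It is approached by step up from B4 and left by leap down to G#4.
Step in, leap out — an escape tone.
The harmony at that moment is C# major triad (C#, E#, G#); B4 is not a chord tone.
It is approached by step down from C#5 and left by leap up to G#5.
Step in, leap out — an escape tone.

C#5 (beat 2) — escape tone; B4 (beat 6) — escape tone.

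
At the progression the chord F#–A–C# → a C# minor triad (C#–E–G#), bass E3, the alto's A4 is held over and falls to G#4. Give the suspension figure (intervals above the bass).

At the second chord the bass is E3. The suspended A4 lies a fourth above the bass; after resolving down by step to G#4, the interval above the bass becomes a third.
Suspension figures are named by those two intervals: 4–3.

4–3 suspension.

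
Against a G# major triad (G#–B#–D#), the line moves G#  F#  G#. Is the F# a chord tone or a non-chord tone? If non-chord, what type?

The harmony at that moment is G# major triad (G#, B#, D#); F# is not a chord tone.
It is approached by step down from G# and left by step up to G#.
Step away and step back to the same note — a neighbor tone (lower neighbor).

Non-chord tone — a neighbor tone.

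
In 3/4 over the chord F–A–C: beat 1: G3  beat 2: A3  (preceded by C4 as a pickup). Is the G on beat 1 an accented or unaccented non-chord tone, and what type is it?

The harmony at that moment is F major triad (F, A, C); G3 is not a chord tone.
It is approached by leap down from C4 and left by step up to A3.
Leap in, step out — an appoggiatura.
It falls on the downbeat, so it is accented.

Accented appoggiatura.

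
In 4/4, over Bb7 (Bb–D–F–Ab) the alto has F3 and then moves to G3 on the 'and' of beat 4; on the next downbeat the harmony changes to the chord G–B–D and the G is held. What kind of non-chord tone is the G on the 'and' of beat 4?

Anticipation.

The harmony at that moment is Bb dominant seventh chord (Bb, D, F, Ab); G3 is not a chord tone.
It is approached by step up from F3 and then sustained as the same pitch into the next harmony.
Arriving early and becoming a chord tone when the harmony changes — an anticipation.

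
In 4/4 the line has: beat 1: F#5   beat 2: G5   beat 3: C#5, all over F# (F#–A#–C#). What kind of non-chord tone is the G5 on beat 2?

The harmony at that moment is F# major triad (F#, A#, C#); G5 is not a chord tone.
It is approached by step up from F#5 and left by leap down to C#5.
Step in, leap out, on a weak beat — an escape tone.

Escape tone.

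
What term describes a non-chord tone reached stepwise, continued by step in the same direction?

Approach: by step. Departure: by step, continuing in the same direction.
Stepwise on both sides with no change of direction means the note fills in the space between two different chord tones — a passing tone. (Had it turned back to its starting note it would be a neighbor tone instead.)

Passing tone.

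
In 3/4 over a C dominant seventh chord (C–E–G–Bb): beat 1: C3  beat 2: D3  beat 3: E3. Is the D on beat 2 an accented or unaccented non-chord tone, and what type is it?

Unaccented passing tone.

The harmony at that moment is C dominant seventh chord (C, E, G, Bb); D3 is not a chord tone.
It is approached by step up from C3 and left by step up to E3.
Step in, step out in the same direction — a passing tone.
It falls on a weak beat, so it is unaccented.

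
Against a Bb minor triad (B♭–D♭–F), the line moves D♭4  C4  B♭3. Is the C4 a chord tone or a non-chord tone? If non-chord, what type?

Non-chord tone — a passing tone.

The harmony at that moment is B♭ minor triad (B♭, D♭, F); C4 is not a chord tone.
It is approached by step down from D♭4 and left by step down to B♭3.
Step in, step out in the same direction — a passing tone.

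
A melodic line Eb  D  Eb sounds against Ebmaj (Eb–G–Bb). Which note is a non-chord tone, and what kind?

D is a neighbor tone.

The harmony at that moment is Eb major triad (Eb, G, Bb); D is not a chord tone.
It is approached by step down from Eb and left by step up to Eb.
Step away and step back to the same note — a neighbor tone (lower neighbor).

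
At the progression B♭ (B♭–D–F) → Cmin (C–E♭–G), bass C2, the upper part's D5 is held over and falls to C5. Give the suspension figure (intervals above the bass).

At the second chord the bass is C2. The suspended D5 lies a ninth above the bass; after resolving down by step to C5, the interval above the bass becomes an octave.
Suspension figures are named by those two intervals: 9–8.

9–8 suspension.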